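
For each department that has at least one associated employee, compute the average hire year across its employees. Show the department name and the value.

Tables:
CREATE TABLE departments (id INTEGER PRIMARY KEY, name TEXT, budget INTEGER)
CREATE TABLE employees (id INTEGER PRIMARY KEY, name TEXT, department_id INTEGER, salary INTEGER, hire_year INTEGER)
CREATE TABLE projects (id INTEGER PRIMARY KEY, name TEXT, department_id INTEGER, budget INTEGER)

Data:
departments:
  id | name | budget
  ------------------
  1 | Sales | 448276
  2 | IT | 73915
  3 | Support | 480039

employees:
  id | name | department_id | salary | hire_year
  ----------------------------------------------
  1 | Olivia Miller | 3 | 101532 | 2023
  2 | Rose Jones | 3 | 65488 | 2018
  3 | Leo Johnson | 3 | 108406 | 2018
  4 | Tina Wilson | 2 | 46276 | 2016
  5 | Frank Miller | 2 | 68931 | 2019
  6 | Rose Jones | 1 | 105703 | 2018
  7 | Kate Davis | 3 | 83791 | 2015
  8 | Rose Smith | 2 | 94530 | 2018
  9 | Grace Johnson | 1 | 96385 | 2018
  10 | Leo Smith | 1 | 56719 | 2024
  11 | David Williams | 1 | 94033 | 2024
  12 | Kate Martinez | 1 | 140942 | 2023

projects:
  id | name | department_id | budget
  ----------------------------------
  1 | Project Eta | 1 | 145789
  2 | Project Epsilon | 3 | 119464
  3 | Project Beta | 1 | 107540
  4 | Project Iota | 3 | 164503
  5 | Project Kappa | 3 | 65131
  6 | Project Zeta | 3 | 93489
SELECT p.name, AVG(c.hire_year) AS avg_hire_year FROM employees c JOIN departments p ON c.department_id = p.id GROUP BY p.id, p.name

Execution result:
name | avg_hire_year
Sales | 2021.40
IT | 2017.67
Support | 2018.50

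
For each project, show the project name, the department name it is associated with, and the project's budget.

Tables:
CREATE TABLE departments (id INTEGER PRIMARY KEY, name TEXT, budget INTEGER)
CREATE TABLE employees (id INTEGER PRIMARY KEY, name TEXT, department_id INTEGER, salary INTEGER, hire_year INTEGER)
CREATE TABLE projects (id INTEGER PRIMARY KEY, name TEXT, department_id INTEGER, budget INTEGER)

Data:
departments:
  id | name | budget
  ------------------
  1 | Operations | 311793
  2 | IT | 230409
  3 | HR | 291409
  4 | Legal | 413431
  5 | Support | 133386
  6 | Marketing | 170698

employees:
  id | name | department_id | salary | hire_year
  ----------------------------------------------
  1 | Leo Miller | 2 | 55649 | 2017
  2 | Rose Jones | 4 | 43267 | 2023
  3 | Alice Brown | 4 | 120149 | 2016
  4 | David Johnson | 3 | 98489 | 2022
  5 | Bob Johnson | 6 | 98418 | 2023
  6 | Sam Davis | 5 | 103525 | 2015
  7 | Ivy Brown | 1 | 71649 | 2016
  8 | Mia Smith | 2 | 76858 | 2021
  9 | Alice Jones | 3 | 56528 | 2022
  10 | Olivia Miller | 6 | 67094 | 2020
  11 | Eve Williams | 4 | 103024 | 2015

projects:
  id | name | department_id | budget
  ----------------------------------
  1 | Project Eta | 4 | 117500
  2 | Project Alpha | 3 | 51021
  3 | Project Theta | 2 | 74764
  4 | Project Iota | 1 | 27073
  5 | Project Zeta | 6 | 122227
SELECT c.name, p.name AS department, c.budget FROM projects c JOIN departments p ON c.department_id = p.id

Execution result:
name | department | budget
Project Eta | Legal | 117500
Project Alpha | HR | 51021
Project Theta | IT | 74764
Project Iota | Operations | 27073
Project Zeta | Marketing | 122227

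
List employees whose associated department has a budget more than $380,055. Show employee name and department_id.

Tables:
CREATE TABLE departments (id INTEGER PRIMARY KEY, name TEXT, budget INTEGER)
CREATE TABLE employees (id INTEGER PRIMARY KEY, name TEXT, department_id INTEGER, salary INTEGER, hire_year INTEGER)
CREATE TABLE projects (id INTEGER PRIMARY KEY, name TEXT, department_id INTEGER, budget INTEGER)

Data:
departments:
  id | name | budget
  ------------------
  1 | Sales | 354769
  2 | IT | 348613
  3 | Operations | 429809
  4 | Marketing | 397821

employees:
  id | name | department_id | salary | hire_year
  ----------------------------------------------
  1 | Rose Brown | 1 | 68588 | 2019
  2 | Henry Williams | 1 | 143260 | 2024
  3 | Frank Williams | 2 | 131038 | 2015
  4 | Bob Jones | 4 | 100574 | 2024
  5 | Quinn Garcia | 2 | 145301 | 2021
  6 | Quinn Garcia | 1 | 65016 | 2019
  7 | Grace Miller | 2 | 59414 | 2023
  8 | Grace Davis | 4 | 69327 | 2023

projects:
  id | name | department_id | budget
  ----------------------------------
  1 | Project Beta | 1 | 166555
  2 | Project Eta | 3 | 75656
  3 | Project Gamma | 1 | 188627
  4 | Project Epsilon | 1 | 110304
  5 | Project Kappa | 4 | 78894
SELECT name, department_id FROM employees WHERE department_id IN (SELECT id FROM departments WHERE budget > 380055)

Execution result:
name | department_id
Bob Jones | 4
Grace Davis | 4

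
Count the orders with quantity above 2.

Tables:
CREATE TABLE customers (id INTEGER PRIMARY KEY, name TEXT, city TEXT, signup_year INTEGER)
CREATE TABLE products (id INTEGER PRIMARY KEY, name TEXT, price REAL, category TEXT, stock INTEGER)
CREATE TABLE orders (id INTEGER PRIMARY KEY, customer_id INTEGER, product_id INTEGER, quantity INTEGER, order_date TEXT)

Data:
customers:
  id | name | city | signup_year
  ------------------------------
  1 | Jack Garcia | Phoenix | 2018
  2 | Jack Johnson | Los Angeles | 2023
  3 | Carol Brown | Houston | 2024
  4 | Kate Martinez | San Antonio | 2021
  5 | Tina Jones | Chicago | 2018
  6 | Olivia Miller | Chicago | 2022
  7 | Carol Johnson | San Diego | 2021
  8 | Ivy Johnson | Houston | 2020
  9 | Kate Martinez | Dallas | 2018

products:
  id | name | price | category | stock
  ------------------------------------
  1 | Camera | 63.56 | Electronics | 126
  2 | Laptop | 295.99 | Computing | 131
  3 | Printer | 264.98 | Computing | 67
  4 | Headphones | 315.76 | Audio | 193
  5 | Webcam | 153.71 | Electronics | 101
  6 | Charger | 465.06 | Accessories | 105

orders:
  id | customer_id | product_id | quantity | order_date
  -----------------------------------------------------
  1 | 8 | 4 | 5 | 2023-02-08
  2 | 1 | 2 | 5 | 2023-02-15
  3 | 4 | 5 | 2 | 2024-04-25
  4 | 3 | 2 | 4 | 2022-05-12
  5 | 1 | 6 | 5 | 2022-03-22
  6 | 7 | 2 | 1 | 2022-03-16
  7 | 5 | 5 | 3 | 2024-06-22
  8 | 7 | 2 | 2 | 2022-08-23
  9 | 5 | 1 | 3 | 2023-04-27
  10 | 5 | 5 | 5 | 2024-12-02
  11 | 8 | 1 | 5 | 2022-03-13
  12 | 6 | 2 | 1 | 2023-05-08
SELECT COUNT(*) FROM orders WHERE quantity > 2

Execution result:
8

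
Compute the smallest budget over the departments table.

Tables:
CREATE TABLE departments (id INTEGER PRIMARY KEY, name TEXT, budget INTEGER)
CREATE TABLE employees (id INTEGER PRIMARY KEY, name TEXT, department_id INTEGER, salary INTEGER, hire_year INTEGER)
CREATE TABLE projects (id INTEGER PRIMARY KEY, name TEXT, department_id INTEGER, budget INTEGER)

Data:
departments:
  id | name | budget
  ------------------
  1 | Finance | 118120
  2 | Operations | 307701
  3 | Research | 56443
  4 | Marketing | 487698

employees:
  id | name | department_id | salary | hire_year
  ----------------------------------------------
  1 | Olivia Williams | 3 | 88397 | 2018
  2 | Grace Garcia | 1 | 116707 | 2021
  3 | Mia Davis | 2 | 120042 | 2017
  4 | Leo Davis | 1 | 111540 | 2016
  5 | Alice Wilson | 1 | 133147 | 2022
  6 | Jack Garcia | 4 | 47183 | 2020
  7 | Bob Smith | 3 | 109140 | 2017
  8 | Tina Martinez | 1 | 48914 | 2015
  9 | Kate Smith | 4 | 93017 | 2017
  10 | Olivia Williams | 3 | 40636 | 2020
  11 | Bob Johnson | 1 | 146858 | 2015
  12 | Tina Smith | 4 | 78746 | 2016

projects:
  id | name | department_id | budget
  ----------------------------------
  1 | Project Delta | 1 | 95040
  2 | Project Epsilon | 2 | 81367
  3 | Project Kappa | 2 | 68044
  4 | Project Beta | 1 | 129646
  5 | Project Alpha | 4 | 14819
SELECT MIN(budget) FROM departments

Execution result:
56443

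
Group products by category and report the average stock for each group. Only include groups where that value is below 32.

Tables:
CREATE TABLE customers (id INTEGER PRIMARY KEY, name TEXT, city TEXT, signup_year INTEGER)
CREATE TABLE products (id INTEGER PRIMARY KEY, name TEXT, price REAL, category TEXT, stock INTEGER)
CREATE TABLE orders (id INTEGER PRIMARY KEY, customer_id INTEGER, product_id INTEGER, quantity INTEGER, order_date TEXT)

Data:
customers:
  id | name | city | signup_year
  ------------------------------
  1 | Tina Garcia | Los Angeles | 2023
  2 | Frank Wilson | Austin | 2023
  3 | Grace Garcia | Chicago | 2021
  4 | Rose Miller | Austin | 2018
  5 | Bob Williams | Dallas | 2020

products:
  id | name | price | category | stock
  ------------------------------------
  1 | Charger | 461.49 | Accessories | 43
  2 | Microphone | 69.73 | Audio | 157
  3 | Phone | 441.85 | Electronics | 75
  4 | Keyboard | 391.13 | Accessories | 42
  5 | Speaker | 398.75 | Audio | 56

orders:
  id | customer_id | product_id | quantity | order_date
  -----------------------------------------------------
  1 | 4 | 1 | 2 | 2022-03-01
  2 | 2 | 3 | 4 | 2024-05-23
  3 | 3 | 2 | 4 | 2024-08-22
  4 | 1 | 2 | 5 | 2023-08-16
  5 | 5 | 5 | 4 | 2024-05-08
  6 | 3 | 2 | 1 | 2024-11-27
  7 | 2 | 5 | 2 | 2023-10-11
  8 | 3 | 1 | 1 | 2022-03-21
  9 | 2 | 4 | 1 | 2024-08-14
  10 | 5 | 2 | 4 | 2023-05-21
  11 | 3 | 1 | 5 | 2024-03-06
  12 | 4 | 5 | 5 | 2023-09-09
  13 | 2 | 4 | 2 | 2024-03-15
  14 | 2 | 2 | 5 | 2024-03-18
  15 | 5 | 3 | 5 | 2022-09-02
SELECT category, AVG(stock) AS avg_stock FROM products GROUP BY category HAVING AVG(stock) < 32

Execution result:
(no rows)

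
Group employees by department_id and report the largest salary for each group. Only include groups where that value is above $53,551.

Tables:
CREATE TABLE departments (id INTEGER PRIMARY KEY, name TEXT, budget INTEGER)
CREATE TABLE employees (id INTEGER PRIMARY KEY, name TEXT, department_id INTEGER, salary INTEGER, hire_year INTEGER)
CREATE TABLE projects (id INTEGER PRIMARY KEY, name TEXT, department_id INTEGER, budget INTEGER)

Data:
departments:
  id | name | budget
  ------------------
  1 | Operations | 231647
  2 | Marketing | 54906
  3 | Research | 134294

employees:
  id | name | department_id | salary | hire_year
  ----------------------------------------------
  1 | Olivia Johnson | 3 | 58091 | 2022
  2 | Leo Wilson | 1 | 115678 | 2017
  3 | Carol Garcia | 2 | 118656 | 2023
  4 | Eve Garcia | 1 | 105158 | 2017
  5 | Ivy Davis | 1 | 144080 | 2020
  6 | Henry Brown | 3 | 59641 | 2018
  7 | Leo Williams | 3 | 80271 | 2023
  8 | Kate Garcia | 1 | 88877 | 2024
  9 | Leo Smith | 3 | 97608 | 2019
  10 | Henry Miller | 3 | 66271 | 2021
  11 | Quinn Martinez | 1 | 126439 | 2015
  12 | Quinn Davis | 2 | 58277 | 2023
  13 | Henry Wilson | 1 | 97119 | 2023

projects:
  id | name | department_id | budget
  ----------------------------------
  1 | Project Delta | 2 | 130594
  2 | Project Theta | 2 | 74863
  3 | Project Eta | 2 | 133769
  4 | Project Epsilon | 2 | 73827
SELECT department_id, MAX(salary) AS max_salary FROM employees GROUP BY department_id HAVING MAX(salary) > 53551

Execution result:
department_id | max_salary
1 | 144080
2 | 118656
3 | 97608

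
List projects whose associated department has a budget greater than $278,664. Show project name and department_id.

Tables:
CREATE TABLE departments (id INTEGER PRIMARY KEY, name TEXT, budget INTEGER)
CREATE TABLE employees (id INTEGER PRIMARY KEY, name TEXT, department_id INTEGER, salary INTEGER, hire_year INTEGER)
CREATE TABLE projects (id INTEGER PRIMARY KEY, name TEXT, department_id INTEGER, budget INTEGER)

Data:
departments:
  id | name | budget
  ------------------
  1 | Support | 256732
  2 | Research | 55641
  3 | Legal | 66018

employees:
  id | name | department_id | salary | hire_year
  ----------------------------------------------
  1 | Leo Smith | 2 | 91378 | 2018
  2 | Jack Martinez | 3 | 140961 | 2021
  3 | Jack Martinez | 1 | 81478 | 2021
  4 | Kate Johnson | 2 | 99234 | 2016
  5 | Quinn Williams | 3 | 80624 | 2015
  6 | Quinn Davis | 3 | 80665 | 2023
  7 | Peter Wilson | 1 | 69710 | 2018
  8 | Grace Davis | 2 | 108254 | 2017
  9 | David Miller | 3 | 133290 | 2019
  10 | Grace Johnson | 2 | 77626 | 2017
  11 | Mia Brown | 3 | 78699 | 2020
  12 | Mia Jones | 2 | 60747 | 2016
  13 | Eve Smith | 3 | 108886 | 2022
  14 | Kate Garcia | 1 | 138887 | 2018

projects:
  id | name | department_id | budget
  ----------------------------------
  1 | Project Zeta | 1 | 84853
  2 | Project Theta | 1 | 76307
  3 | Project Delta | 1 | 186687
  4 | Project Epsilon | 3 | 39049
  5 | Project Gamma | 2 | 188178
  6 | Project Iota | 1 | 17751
SELECT name, department_id FROM projects WHERE department_id IN (SELECT id FROM departments WHERE budget > 278664)

Execution result:
(no rows)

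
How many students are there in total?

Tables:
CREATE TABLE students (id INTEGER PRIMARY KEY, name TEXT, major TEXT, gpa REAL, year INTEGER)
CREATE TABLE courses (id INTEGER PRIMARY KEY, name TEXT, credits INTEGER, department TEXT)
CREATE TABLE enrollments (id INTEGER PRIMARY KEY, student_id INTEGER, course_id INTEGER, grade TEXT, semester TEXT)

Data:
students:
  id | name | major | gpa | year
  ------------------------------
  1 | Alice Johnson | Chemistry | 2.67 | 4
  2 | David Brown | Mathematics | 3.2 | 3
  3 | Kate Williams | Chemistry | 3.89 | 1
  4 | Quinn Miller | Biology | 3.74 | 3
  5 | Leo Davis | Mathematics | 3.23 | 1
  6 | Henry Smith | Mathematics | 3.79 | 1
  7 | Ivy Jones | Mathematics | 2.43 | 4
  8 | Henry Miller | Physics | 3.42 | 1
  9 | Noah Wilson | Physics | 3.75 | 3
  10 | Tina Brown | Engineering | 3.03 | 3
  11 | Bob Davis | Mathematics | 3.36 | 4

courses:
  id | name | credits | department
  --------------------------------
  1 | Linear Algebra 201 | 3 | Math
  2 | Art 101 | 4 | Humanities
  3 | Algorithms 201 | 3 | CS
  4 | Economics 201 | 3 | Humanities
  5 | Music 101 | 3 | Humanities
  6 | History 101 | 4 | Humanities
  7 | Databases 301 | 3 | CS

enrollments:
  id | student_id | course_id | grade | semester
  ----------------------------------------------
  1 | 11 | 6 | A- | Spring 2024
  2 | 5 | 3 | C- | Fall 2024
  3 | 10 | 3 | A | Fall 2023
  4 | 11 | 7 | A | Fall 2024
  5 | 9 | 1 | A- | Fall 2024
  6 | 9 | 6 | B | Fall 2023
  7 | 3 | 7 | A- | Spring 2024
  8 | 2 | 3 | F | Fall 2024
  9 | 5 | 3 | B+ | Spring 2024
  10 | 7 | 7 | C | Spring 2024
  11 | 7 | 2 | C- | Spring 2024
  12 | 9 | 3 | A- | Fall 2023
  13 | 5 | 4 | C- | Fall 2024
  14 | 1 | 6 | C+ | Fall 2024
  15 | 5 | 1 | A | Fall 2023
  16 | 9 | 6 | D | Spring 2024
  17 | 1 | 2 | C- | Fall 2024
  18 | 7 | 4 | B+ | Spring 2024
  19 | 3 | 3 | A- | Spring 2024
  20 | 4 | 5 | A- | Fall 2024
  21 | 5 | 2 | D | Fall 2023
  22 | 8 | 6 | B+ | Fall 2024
SELECT COUNT(*) FROM students

Execution result:
11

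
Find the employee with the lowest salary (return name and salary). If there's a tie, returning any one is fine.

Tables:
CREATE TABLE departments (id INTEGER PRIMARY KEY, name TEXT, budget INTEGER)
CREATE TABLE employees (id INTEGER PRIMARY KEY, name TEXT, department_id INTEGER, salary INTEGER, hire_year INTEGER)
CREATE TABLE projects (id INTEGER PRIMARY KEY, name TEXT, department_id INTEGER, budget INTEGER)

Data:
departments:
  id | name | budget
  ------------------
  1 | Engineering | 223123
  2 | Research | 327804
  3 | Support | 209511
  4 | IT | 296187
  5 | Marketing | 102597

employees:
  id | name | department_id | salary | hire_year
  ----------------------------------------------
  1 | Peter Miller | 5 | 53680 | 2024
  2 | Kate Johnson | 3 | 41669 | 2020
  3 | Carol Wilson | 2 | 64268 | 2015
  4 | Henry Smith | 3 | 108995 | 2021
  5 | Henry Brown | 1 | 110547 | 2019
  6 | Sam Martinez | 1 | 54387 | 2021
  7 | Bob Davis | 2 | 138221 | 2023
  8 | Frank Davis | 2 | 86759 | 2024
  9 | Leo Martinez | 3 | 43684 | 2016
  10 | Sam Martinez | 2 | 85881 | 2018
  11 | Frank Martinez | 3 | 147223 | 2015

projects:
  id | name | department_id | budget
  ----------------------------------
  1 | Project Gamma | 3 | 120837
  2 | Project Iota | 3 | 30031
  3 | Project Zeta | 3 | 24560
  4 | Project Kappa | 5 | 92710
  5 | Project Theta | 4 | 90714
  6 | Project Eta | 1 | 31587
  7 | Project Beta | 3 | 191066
SELECT name, salary FROM employees ORDER BY salary ASC LIMIT 1

Execution result:
name | salary
Kate Johnson | 41669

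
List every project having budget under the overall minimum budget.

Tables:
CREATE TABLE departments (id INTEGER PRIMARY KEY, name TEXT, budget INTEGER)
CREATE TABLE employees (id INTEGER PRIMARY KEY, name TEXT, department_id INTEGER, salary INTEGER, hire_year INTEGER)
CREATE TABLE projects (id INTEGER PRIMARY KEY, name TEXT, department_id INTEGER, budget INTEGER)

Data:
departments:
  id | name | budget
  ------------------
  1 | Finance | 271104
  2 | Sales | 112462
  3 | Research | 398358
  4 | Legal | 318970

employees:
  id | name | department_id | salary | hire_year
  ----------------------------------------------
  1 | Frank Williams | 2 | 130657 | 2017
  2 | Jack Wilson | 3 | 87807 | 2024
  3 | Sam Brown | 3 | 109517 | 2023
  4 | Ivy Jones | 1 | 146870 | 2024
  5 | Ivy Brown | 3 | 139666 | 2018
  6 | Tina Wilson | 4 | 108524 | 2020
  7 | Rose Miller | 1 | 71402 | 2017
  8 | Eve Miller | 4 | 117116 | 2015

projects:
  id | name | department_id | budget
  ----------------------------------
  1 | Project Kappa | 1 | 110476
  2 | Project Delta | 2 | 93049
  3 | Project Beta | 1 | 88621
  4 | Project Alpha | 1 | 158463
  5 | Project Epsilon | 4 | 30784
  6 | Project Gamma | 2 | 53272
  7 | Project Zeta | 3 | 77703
SELECT name, budget FROM projects WHERE budget < (SELECT MIN(budget) FROM projects)

Execution result:
(no rows)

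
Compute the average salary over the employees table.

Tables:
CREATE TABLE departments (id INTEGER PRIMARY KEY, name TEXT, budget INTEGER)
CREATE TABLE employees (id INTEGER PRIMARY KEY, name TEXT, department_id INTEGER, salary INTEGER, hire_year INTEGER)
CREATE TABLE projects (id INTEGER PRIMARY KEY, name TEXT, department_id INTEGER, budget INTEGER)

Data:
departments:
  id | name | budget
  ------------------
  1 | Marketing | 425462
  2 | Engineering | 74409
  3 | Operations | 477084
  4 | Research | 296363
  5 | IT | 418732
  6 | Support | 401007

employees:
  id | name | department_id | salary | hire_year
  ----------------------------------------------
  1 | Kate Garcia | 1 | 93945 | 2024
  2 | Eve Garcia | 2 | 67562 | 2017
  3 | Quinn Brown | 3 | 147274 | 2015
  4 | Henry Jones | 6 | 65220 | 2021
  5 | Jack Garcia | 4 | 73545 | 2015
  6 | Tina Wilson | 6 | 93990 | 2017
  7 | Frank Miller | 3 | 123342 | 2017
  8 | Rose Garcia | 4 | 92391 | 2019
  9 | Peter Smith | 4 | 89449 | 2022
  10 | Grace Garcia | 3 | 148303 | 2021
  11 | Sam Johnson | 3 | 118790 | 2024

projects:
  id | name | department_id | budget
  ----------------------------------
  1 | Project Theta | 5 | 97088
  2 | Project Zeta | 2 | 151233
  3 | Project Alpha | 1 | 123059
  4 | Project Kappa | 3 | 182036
SELECT AVG(salary) FROM employees

Execution result:
101255.55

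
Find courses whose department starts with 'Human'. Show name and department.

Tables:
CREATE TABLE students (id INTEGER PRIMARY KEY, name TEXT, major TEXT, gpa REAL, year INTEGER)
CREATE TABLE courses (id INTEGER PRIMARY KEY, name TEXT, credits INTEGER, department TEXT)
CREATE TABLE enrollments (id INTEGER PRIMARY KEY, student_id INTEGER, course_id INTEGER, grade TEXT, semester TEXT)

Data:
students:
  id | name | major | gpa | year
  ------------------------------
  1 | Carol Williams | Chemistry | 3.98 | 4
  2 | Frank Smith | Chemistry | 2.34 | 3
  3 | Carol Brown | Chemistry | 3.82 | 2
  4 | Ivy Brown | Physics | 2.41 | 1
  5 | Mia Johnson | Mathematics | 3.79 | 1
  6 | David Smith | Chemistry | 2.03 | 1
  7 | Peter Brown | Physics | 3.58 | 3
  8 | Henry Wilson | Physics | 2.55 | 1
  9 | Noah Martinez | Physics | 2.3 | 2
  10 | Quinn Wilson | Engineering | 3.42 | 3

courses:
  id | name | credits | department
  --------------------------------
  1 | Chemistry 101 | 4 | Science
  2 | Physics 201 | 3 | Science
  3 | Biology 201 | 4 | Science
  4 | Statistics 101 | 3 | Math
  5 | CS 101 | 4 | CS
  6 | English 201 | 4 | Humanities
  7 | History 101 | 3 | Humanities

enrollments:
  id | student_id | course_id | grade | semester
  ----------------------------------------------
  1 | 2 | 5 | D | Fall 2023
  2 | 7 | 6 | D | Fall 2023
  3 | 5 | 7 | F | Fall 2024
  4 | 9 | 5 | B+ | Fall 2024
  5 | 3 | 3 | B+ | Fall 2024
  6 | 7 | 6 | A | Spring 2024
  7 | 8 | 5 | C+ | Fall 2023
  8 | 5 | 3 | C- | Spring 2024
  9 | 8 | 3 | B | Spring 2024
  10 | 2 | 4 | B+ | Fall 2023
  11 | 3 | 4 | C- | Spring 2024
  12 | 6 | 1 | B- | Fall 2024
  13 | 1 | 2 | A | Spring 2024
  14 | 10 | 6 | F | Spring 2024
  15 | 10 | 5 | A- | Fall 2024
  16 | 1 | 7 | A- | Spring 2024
SELECT name, department FROM courses WHERE department LIKE 'Human%'

Execution result:
name | department
English 201 | Humanities
History 101 | Humanities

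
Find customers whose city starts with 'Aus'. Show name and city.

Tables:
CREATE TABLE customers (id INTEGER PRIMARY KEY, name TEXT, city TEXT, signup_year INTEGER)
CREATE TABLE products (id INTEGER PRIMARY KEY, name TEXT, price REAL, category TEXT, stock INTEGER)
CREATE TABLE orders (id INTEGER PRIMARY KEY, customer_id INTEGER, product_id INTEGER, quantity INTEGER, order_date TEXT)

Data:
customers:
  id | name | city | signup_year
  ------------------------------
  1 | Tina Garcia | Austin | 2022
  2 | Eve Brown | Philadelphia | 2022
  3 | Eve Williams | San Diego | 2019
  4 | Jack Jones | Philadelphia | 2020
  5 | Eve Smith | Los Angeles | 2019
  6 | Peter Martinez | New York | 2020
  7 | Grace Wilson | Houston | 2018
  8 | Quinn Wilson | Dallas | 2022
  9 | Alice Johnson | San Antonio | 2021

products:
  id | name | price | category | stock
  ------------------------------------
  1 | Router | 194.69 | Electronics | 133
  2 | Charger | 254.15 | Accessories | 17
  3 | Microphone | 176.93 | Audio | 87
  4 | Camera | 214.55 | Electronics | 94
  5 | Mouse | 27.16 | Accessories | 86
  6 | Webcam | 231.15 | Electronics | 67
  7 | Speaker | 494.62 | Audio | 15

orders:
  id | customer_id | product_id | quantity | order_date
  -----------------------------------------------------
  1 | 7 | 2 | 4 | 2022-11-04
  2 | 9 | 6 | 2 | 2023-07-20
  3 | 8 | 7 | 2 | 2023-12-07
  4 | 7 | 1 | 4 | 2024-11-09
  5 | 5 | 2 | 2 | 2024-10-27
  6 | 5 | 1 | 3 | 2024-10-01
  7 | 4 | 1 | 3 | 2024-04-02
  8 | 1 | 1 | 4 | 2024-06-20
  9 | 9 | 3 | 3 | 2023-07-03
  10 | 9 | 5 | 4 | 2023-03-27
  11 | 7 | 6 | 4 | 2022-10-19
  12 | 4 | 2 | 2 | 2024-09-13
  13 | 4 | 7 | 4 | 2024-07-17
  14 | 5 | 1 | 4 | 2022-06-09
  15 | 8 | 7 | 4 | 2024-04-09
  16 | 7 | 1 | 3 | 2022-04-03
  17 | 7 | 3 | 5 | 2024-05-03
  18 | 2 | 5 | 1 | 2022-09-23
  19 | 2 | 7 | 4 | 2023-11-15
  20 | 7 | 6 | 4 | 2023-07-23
SELECT name, city FROM customers WHERE city LIKE 'Aus%'

Execution result:
name | city
Tina Garcia | Austin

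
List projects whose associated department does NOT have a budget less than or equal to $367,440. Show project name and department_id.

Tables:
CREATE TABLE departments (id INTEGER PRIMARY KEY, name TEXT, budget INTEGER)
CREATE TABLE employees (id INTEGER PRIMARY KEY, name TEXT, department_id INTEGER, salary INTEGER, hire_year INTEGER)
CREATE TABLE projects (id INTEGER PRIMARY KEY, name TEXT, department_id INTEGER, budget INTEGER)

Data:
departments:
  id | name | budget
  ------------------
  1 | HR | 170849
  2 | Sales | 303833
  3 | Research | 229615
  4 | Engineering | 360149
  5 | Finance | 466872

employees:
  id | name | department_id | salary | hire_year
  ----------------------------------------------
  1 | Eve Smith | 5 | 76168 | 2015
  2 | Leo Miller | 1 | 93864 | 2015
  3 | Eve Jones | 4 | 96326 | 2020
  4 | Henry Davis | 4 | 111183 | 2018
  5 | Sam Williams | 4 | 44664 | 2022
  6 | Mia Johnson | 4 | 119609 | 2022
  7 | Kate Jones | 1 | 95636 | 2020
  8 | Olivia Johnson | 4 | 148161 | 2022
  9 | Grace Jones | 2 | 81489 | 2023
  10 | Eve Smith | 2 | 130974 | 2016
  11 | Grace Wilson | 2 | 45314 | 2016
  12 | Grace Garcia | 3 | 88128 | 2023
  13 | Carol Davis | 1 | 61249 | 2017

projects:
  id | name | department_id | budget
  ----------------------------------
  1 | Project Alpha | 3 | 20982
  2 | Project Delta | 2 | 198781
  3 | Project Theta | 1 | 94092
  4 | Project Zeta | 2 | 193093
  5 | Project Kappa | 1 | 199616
SELECT name, department_id FROM projects WHERE department_id NOT IN (SELECT id FROM departments WHERE budget <= 367440)

Execution result:
(no rows)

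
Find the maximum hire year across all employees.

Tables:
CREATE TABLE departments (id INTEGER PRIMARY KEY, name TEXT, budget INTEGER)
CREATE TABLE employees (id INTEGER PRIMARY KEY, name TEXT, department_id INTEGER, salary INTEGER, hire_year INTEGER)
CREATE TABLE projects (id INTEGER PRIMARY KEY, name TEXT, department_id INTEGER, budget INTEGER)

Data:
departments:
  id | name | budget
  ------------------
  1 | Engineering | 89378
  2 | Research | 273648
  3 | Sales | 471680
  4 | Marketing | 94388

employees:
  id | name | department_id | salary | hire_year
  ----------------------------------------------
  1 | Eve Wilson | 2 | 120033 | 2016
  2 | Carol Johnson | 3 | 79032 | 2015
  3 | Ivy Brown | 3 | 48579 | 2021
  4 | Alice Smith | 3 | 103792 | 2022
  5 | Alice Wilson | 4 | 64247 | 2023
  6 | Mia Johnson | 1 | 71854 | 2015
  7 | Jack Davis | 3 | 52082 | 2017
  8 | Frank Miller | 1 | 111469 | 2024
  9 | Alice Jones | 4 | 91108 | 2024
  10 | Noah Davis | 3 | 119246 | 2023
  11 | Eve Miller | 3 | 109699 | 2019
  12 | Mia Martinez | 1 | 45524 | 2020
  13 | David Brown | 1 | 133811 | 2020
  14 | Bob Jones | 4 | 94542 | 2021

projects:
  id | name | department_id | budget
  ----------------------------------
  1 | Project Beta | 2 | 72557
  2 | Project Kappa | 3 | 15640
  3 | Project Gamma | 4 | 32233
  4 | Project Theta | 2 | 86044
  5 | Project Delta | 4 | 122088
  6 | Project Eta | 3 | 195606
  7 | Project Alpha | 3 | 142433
SELECT MAX(hire_year) FROM employees

Execution result:
2024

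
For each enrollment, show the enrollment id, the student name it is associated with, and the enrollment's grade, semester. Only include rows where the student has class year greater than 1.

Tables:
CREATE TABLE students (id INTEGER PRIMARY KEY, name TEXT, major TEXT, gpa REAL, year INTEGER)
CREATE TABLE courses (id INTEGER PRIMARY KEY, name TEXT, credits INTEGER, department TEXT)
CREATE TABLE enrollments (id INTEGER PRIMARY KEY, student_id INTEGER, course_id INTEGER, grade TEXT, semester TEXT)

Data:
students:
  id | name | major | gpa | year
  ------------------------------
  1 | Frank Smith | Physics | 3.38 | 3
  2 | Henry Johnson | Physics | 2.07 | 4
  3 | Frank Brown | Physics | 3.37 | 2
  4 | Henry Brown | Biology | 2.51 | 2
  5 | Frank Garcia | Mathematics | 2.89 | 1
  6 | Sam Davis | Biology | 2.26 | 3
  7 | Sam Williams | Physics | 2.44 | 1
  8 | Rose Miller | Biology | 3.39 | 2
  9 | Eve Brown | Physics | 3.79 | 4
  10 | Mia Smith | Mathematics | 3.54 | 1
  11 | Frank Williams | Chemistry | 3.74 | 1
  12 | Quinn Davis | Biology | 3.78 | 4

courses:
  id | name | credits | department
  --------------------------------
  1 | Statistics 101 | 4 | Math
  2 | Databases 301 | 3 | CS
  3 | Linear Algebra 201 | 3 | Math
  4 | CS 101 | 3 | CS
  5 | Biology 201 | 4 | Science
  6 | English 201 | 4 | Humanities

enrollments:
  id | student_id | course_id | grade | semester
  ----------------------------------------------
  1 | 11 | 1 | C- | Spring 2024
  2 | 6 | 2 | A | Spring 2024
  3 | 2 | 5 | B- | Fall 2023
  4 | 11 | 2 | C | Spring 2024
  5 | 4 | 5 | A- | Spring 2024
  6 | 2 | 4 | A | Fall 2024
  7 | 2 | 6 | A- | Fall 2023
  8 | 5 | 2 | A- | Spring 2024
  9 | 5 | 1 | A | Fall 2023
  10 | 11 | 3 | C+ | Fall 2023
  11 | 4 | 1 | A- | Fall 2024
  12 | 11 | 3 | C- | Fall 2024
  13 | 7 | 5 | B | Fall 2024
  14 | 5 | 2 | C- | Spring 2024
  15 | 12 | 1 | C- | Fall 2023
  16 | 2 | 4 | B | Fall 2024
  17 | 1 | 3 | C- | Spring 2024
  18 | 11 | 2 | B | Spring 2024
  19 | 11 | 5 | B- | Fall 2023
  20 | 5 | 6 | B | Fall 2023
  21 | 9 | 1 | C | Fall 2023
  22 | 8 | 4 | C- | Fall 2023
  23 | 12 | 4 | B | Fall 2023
SELECT c.id, p.name AS student, c.grade, c.semester FROM enrollments c JOIN students p ON c.student_id = p.id WHERE p.year > 1

Execution result:
id | student | grade | semester
2 | Sam Davis | A | Spring 2024
3 | Henry Johnson | B- | Fall 2023
5 | Henry Brown | A- | Spring 2024
6 | Henry Johnson | A | Fall 2024
7 | Henry Johnson | A- | Fall 2023
11 | Henry Brown | A- | Fall 2024
15 | Quinn Davis | C- | Fall 2023
16 | Henry Johnson | B | Fall 2024
17 | Frank Smith | C- | Spring 2024
21 | Eve Brown | C | Fall 2023
22 | Rose Miller | C- | Fall 2023
23 | Quinn Davis | B | Fall 2023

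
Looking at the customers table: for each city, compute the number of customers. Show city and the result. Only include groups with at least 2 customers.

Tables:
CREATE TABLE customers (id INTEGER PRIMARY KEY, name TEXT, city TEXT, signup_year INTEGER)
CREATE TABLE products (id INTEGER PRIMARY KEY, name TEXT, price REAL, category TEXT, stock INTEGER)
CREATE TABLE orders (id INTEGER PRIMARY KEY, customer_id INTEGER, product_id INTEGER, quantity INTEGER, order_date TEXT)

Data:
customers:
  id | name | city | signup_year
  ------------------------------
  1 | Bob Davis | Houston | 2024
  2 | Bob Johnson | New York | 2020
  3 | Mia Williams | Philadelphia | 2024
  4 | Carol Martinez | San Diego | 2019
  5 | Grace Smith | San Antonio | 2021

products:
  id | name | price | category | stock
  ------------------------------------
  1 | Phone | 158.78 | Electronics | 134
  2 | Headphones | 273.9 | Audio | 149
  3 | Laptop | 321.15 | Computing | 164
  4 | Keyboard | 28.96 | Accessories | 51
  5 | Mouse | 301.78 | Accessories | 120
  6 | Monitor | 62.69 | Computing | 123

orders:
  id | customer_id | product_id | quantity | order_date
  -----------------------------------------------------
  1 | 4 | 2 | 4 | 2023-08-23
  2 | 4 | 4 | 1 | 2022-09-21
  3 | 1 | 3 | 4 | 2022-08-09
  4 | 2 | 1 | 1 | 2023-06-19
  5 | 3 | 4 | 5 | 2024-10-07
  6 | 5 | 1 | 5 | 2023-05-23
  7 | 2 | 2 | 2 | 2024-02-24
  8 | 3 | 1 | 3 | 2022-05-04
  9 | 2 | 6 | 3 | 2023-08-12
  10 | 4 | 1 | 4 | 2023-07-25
SELECT city, COUNT(*) AS n FROM customers GROUP BY city HAVING COUNT(*) >= 2

Execution result:
(no rows)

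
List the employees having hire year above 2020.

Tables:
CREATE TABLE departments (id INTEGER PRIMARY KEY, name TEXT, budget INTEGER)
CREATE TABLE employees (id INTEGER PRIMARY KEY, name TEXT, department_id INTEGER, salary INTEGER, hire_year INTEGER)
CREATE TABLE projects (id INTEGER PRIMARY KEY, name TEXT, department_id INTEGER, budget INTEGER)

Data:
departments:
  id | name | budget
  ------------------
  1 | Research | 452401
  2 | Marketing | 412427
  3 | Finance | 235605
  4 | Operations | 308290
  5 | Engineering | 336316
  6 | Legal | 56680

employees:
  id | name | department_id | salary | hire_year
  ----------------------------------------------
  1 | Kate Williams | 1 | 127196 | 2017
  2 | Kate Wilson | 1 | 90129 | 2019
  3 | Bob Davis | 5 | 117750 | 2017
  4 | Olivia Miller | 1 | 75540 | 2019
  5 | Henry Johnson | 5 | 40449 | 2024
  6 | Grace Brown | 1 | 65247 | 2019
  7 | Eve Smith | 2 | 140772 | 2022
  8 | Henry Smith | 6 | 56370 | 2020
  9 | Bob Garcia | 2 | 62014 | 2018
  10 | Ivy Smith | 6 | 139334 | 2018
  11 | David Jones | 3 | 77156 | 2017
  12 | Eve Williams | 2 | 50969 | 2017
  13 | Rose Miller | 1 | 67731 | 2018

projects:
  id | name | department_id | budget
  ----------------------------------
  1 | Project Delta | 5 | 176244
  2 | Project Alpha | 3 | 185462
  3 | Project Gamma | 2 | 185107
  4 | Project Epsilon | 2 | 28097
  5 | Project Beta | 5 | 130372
SELECT name, hire_year FROM employees WHERE hire_year > 2020

Execution result:
name | hire_year
Henry Johnson | 2024
Eve Smith | 2022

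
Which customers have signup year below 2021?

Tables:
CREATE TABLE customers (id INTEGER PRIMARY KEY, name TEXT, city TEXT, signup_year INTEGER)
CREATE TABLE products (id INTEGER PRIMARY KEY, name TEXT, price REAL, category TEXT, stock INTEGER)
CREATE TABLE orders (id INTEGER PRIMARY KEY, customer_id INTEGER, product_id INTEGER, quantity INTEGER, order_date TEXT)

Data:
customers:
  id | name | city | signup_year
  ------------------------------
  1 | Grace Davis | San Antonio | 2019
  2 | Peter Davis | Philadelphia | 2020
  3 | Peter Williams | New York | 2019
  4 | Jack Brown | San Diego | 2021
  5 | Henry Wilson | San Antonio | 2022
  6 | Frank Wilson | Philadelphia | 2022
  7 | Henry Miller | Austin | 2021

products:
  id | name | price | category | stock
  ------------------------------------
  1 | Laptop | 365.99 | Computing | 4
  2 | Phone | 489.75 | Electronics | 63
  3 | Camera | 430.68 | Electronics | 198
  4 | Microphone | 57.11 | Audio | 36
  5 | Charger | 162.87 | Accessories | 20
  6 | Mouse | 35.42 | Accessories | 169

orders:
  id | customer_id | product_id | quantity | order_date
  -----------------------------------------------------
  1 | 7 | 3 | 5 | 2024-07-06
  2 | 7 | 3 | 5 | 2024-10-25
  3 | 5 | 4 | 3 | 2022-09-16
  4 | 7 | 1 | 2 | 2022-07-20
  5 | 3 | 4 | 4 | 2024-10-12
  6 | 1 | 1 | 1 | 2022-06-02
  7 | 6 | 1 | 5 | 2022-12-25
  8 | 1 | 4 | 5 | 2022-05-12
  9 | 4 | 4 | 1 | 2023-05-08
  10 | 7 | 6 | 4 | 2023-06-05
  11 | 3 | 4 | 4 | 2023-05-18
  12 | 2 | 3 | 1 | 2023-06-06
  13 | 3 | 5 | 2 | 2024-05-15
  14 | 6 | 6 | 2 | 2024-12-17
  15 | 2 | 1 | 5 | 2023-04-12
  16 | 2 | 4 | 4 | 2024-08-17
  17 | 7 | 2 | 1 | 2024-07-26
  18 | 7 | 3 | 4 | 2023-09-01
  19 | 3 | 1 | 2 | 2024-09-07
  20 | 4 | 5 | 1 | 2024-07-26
SELECT name, signup_year FROM customers WHERE signup_year < 2021

Execution result:
name | signup_year
Grace Davis | 2019
Peter Davis | 2020
Peter Williams | 2019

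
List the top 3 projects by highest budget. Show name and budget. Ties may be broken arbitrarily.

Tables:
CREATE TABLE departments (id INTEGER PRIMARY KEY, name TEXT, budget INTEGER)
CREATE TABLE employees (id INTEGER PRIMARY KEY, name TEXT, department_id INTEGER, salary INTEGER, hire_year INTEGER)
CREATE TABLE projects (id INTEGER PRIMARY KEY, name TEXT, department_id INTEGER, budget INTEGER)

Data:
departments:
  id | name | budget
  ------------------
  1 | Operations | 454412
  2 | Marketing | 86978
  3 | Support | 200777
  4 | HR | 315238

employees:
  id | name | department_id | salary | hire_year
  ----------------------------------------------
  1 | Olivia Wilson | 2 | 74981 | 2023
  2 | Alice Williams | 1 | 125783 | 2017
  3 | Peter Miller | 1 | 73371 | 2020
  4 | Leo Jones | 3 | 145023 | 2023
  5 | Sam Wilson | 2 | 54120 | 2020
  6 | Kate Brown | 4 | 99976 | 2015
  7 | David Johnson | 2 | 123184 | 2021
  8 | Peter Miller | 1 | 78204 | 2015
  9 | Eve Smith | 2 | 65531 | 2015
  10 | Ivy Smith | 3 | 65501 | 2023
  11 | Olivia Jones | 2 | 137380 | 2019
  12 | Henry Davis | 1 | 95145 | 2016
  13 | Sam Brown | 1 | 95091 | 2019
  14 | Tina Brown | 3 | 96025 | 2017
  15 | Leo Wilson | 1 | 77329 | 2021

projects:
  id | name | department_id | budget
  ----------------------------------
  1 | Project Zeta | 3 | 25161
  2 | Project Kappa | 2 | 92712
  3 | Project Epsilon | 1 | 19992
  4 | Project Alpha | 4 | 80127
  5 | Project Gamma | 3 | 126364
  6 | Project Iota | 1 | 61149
SELECT name, budget FROM projects ORDER BY budget DESC LIMIT 3

Execution result:
name | budget
Project Gamma | 126364
Project Kappa | 92712
Project Alpha | 80127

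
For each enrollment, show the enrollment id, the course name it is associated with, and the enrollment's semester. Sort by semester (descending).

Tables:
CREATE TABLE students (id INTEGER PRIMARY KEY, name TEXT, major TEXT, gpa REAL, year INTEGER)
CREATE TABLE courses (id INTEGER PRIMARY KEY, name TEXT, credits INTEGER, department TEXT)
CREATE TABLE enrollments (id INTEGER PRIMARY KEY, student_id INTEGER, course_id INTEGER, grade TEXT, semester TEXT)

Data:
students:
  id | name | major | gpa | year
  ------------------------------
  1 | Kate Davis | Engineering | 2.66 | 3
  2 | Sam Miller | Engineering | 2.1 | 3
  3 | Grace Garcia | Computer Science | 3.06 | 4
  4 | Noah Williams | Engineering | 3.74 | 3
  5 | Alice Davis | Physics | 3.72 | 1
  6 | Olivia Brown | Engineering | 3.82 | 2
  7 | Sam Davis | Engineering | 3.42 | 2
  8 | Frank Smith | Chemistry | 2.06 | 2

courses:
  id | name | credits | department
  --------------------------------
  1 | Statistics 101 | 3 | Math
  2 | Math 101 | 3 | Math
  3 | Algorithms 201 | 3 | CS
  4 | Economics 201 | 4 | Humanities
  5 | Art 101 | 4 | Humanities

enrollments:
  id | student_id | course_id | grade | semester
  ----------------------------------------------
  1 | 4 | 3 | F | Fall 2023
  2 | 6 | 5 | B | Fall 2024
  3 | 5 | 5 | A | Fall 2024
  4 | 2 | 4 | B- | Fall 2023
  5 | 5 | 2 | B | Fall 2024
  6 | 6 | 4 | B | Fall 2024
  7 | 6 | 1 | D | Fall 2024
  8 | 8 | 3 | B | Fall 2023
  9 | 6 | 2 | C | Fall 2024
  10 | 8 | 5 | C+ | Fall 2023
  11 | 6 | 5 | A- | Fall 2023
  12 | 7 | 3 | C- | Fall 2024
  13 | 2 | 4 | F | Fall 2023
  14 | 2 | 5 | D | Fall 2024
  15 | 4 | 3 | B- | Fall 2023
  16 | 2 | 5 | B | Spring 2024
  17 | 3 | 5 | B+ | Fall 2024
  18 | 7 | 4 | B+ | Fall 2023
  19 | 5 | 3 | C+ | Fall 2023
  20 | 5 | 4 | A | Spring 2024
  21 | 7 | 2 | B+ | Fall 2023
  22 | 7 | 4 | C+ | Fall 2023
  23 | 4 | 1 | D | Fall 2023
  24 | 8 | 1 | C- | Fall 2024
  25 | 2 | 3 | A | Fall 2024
SELECT c.id, p.name AS course, c.semester FROM enrollments c JOIN courses p ON c.course_id = p.id ORDER BY c.semester DESC

Execution result:
id | course | semester
16 | Art 101 | Spring 2024
20 | Economics 201 | Spring 2024
2 | Art 101 | Fall 2024
3 | Art 101 | Fall 2024
5 | Math 101 | Fall 2024
6 | Economics 201 | Fall 2024
7 | Statistics 101 | Fall 2024
9 | Math 101 | Fall 2024
12 | Algorithms 201 | Fall 2024
14 | Art 101 | Fall 2024
17 | Art 101 | Fall 2024
24 | Statistics 101 | Fall 2024
25 | Algorithms 201 | Fall 2024
1 | Algorithms 201 | Fall 2023
4 | Economics 201 | Fall 2023
8 | Algorithms 201 | Fall 2023
10 | Art 101 | Fall 2023
11 | Art 101 | Fall 2023
13 | Economics 201 | Fall 2023
15 | Algorithms 201 | Fall 2023
18 | Economics 201 | Fall 2023
19 | Algorithms 201 | Fall 2023
21 | Math 101 | Fall 2023
22 | Economics 201 | Fall 2023
23 | Statistics 101 | Fall 2023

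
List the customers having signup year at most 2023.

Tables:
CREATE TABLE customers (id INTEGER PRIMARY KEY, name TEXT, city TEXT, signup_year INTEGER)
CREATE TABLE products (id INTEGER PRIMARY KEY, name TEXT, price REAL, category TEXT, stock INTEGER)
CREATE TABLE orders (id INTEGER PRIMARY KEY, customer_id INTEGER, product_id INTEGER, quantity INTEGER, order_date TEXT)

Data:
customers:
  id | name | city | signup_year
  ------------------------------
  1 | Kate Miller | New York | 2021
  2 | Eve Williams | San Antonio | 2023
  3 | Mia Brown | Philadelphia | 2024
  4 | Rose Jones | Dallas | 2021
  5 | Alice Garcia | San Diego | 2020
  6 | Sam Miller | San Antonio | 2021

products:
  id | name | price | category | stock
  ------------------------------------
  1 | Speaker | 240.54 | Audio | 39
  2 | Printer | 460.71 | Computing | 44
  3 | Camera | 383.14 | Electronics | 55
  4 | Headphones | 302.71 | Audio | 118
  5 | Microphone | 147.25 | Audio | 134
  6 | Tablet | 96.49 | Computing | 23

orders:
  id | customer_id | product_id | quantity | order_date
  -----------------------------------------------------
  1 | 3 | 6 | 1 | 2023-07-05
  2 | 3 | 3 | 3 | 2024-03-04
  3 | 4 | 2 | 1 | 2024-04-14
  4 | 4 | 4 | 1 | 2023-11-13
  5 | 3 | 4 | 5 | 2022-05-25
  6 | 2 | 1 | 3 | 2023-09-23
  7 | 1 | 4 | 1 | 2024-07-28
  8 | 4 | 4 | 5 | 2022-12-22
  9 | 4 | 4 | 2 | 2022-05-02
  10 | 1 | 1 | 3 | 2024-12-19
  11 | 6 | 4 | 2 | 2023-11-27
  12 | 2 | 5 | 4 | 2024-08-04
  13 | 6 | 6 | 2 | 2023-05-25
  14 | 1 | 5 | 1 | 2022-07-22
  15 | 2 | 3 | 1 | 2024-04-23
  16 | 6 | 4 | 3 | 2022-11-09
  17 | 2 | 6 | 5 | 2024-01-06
SELECT name, signup_year FROM customers WHERE signup_year <= 2023

Execution result:
name | signup_year
Kate Miller | 2021
Eve Williams | 2023
Rose Jones | 2021
Alice Garcia | 2020
Sam Miller | 2021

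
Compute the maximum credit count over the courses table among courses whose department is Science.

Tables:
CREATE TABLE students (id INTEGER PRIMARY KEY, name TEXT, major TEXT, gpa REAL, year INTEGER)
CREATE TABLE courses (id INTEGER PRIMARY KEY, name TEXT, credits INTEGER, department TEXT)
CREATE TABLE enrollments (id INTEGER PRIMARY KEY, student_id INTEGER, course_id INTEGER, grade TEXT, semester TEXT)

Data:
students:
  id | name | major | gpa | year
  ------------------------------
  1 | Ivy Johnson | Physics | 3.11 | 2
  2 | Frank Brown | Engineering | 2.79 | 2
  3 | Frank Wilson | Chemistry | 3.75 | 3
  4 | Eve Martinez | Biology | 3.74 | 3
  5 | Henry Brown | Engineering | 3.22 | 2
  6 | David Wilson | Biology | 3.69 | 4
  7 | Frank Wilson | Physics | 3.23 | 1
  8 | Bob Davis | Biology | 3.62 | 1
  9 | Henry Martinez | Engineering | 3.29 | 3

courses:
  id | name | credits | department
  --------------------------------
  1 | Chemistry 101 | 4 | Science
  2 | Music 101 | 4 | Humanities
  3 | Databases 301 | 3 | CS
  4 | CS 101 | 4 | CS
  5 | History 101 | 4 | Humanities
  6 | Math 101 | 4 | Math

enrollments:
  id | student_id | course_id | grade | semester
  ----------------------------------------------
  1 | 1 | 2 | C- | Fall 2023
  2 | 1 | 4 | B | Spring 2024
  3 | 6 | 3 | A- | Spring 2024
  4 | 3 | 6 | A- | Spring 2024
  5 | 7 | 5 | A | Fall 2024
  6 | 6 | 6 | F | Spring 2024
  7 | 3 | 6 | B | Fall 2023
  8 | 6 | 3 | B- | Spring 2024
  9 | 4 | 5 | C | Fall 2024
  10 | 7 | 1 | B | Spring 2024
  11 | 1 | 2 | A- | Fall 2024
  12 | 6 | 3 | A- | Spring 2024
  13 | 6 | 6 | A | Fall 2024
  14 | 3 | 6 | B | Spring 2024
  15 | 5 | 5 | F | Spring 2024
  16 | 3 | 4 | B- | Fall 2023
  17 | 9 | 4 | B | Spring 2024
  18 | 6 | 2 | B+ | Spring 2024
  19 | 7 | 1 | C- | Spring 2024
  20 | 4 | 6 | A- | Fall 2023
SELECT MAX(credits) FROM courses WHERE department = 'Science'

Execution result:
4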